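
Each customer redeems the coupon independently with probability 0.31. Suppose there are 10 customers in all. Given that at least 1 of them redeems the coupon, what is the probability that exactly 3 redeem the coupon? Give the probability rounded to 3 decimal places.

X ~ Binomial(10, 0.31). Want P(X=3 | X≥1) = P(X=3) / P(X≥1).
P(X=3) = C(10,3)·0.31^3·0.69^7 = 0.26620
P(X≥1) = 1 − 0.02446 = 0.97554
Ratio = 0.26620 / 0.97554 = 0.27288

0.273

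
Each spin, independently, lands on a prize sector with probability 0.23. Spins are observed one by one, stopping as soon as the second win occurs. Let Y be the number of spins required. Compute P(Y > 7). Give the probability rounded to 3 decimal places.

0.496

Needing more than 7 spins ⇔ fewer than 2 successes in the first 7. With X ~ Binomial(7, 0.23), P(Y > 7) = P(X ≤ 1).
  k=0: C(7,0)·0.23^0·0.77^7 = 0.16049
  k=1: C(7,1)·0.23^1·0.77^6 = 0.33556
P(X ≤ 1) = 0.49605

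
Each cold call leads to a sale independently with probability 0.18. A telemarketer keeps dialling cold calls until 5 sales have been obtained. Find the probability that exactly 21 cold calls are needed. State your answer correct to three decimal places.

Y = trial on which the fifth success occurs; negative binomial, r=5, p=0.18.
P(Y=21) = C(20,4) · p^5 · (1−p)^16
= 4845 · 0.00018896 · 0.041785 = 0.03825

0.038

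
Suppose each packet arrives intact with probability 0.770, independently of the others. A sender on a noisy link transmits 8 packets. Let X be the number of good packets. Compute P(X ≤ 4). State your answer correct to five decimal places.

X ~ Binomial(8, 0.77); P(X ≤ 4) = Σ C(8,k) p^k (1−p)^(8−k) over k:
  k=0: C(8,0)·0.77^0·0.23^8 = 0.0000078
  k=1: C(8,1)·0.77^1·0.23^7 = 0.0002097
  k=2: C(8,2)·0.77^2·0.23^6 = 0.0024576
  k=3: C(8,3)·0.77^3·0.23^5 = 0.0164551
  k=4: C(8,4)·0.77^4·0.23^4 = 0.0688608
Total = 0.0879910

0.08799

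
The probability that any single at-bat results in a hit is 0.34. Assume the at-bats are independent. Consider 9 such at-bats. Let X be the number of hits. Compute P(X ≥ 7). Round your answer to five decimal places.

X ~ Binomial(9, 0.34); P(X ≥ 7) = Σ C(9,k) p^k (1−p)^(9−k) over k:
  k=7: C(9,7)·0.34^7·0.66^2 = 0.0082365
  k=8: C(9,8)·0.34^8·0.66^1 = 0.0010608
  k=9: C(9,9)·0.34^9·0.66^0 = 0.0000607
Total = 0.0093580

0.00936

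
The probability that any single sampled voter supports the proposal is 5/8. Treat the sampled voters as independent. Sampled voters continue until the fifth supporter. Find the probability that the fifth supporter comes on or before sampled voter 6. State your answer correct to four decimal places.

0.2742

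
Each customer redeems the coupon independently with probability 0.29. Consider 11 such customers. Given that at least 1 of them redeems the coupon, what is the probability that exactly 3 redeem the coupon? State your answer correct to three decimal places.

X ~ Binomial(11, 0.29). Want P(X=3 | X≥1) = P(X=3) / P(X≥1).
P(X=3) = C(11,3)·0.29^3·0.71^8 = 0.25986
P(X≥1) = 1 − 0.02311 = 0.97689
Ratio = 0.25986 / 0.97689 = 0.26601

0.266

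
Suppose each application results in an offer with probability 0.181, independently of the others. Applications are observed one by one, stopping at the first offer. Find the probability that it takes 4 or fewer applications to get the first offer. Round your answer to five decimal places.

0.55008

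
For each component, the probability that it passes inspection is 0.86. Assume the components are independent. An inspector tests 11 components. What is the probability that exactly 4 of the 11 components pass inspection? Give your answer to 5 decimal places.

X ~ Binomial(n=11, p=0.86).
P(X=4) = C(11,4) · p^4 · (1−p)^7
= 330 · 0.54701 · 1.0541e-06 = 0.0001903

0.00019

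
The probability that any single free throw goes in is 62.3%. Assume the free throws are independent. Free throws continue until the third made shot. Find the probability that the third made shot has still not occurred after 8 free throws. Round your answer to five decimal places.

Needing more than 8 free throws ⇔ fewer than 3 successes in the first 8. With X ~ Binomial(8, 0.623), P(Y > 8) = P(X ≤ 2).
  k=0: C(8,0)·0.623^0·0.377^8 = 0.0004081
  k=1: C(8,1)·0.623^1·0.377^7 = 0.0053947
  k=2: C(8,2)·0.623^2·0.377^6 = 0.0312020
P(X ≤ 2) = 0.0370048

0.03700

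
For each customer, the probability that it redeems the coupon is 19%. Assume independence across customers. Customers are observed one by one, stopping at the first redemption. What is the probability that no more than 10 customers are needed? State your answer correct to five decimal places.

Y = number of customers to the first success; geometric, p = 0.19.
P(Y ≤ 10) = 1 − (1−p)^10 = 1 − 0.1215767 = 0.8784233

0.87842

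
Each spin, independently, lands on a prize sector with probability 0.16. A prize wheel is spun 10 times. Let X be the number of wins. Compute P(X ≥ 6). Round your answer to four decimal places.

X ~ Binomial(10, 0.16); P(X ≥ 6) = Σ C(10,k) p^k (1−p)^(10−k) over k:
  k=6: C(10,6)·0.16^6·0.84^4 = 0.001754
  k=7: C(10,7)·0.16^7·0.84^3 = 0.000191
  k=8: C(10,8)·0.16^8·0.84^2 = 0.000014
  k=9: C(10,9)·0.16^9·0.84^1 = 0.000001
  k=10: C(10,10)·0.16^10·0.84^0 = 0.000000
Total = 0.001959

0.0020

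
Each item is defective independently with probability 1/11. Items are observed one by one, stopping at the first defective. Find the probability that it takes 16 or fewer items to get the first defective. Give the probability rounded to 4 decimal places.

0.7824

Y = number of items to the first success; geometric, p = 0.090909.
P(Y ≤ 16) = 1 − (1−p)^16 = 1 − 0.217629 = 0.782371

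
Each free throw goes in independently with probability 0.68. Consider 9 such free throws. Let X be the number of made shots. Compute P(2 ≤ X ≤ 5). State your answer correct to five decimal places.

0.31657

X ~ Binomial(9, 0.68); P(2 ≤ X ≤ 5) = Σ C(9,k) p^k (1−p)^(9−k) over k:
  k=2: C(9,2)·0.68^2·0.32^7 = 0.0057197
  k=3: C(9,3)·0.68^3·0.32^6 = 0.0283600
  k=4: C(9,4)·0.68^4·0.32^5 = 0.0903974
  k=5: C(9,5)·0.68^5·0.32^4 = 0.1920945
Total = 0.3165716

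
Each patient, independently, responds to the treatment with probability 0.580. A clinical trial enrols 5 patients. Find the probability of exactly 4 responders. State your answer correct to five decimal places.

0.23765

X ~ Binomial(n=5, p=0.58).
P(X=4) = C(5,4) · p^4 · (1−p)^1
= 5 · 0.11316 · 0.42 = 0.2376464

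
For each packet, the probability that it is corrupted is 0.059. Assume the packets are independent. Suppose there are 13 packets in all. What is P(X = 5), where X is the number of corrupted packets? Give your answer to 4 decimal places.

X ~ Binomial(n=13, p=0.059).
P(X=5) = C(13,5) · p^5 · (1−p)^8
= 1287 · 7.1492e-07 · 0.61478 = 0.000566

0.0006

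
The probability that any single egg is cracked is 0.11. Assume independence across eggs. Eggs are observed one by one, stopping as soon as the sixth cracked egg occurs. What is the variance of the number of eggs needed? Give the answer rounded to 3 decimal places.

Y = total eggs until the sixth success; negative binomial with r=6, p=0.11.
Var(Y) = r(1−p)/p² = 6·0.89 / 0.11² = 441.32231

441.322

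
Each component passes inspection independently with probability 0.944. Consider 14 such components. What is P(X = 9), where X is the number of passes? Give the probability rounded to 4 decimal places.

0.0007

X ~ Binomial(n=14, p=0.944).
P(X=9) = C(14,9) · p^9 · (1−p)^5
= 2002 · 0.59532 · 5.5073e-07 = 0.000656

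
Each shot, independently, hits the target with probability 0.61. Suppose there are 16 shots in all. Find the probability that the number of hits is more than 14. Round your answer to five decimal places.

0.00413

X ~ Binomial(16, 0.61); P(X ≥ 15) = Σ C(16,k) p^k (1−p)^(16−k) over k:
  k=15: C(16,15)·0.61^15·0.39^1 = 0.0037595
  k=16: C(16,16)·0.61^16·0.39^0 = 0.0003675
Total = 0.0041270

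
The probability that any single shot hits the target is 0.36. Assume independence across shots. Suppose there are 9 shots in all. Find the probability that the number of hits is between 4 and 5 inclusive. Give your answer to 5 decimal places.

0.35506

X ~ Binomial(9, 0.36); P(4 ≤ X ≤ 5) = Σ C(9,k) p^k (1−p)^(9−k) over k:
  k=4: C(9,4)·0.36^4·0.64^5 = 0.2272377
  k=5: C(9,5)·0.36^5·0.64^4 = 0.1278212
Total = 0.3550589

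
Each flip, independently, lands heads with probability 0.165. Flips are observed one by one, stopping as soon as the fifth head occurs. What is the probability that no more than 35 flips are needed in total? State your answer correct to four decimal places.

0.7068

Finishing within 35 flips ⇔ at least 5 successes in the first 35. With X ~ Binomial(35, 0.165), P(Y ≤ 35) = 1 − P(X ≤ 4).
  k=0: C(35,0)·0.165^0·0.835^35 = 0.001816
  k=1: C(35,1)·0.165^1·0.835^34 = 0.012557
  k=2: C(35,2)·0.165^2·0.835^33 = 0.042183
  k=3: C(35,3)·0.165^3·0.835^32 = 0.091691
  k=4: C(35,4)·0.165^4·0.835^31 = 0.144949
1 − 0.293197 = 0.706803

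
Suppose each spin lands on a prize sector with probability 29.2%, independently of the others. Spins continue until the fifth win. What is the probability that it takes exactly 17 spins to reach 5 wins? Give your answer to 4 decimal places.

Y = trial on which the fifth success occurs; negative binomial, r=5, p=0.292.
P(Y=17) = C(16,4) · p^5 · (1−p)^12
= 1820 · 0.0021228 · 0.015864 = 0.061289

0.0613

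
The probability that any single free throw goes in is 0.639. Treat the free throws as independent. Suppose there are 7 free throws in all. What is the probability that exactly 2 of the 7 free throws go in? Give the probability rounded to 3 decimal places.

X ~ Binomial(n=7, p=0.639).
P(X=2) = C(7,2) · p^2 · (1−p)^5
= 21 · 0.40832 · 0.0061311 = 0.05257

0.053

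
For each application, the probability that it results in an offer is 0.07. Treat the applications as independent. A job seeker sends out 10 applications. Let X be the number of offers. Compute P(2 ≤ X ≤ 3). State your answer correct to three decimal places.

0.148

X ~ Binomial(10, 0.07); P(2 ≤ X ≤ 3) = Σ C(10,k) p^k (1−p)^(10−k) over k:
  k=2: C(10,2)·0.07^2·0.93^8 = 0.12339
  k=3: C(10,3)·0.07^3·0.93^7 = 0.02477
Total = 0.14815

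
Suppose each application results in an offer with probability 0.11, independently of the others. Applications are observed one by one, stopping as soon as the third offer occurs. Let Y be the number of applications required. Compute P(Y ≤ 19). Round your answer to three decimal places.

Finishing within 19 applications ⇔ at least 3 successes in the first 19. With X ~ Binomial(19, 0.11), P(Y ≤ 19) = 1 − P(X ≤ 2).
  k=0: C(19,0)·0.11^0·0.89^19 = 0.10925
  k=1: C(19,1)·0.11^1·0.89^18 = 0.25655
  k=2: C(19,2)·0.11^2·0.89^17 = 0.28537
1 − 0.65117 = 0.34883

0.349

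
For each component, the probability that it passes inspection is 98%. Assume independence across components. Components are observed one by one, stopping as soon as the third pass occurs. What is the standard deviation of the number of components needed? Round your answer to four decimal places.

Y = total components until the third success; negative binomial with r=3, p=0.98.
SD(Y) = √[r(1−p)/p²] = √(0.062474) = 0.249948

0.2499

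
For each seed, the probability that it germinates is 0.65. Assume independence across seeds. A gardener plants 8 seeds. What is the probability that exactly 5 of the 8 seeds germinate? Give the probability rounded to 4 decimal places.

0.2786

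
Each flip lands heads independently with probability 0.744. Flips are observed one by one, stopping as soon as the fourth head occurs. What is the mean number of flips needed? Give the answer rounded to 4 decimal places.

5.3763

Y = total flips until the fourth success; negative binomial with r=4, p=0.744.
E[Y] = r / p = 4 / 0.744 = 5.376344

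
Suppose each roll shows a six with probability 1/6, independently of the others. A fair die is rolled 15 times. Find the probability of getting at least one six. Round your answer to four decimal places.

0.9351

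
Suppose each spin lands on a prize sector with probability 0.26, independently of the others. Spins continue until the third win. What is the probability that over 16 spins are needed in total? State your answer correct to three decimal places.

0.173

Needing more than 16 spins ⇔ fewer than 3 successes in the first 16. With X ~ Binomial(16, 0.26), P(Y > 16) = P(X ≤ 2).
  k=0: C(16,0)·0.26^0·0.74^16 = 0.00809
  k=1: C(16,1)·0.26^1·0.74^15 = 0.04545
  k=2: C(16,2)·0.26^2·0.74^14 = 0.11978
P(X ≤ 2) = 0.17332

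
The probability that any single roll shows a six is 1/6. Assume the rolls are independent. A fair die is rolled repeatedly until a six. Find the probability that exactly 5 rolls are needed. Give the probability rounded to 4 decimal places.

0.0804

Geometric (trials to first success), p = 0.166667.
P(Y = 5) = (1−p)^4 · p = 0.48225 · 0.166667 = 0.080376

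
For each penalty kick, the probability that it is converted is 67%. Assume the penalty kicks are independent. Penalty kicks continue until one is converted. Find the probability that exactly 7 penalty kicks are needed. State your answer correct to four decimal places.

Geometric (trials to first success), p = 0.67.
P(Y = 7) = (1−p)^6 · p = 0.0012915 · 0.67 = 0.000865

0.0009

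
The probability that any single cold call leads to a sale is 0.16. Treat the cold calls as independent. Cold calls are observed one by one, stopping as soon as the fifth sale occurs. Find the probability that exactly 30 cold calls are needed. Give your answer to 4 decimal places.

Y = trial on which the fifth success occurs; negative binomial, r=5, p=0.16.
P(Y=30) = C(29,4) · p^5 · (1−p)^25
= 23751 · 0.00010486 · 0.012793 = 0.031861

0.0319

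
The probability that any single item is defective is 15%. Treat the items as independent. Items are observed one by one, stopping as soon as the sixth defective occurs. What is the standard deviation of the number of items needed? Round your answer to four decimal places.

Y = total items until the sixth success; negative binomial with r=6, p=0.15.
SD(Y) = √[r(1−p)/p²] = √(226.666667) = 15.055453

15.0555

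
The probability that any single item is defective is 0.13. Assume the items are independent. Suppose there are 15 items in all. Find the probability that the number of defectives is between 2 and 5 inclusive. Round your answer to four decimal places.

X ~ Binomial(15, 0.13); P(2 ≤ X ≤ 5) = Σ C(15,k) p^k (1−p)^(15−k) over k:
  k=2: C(15,2)·0.13^2·0.87^13 = 0.290286
  k=3: C(15,3)·0.13^3·0.87^12 = 0.187963
  k=4: C(15,4)·0.13^4·0.87^11 = 0.084259
  k=5: C(15,5)·0.13^5·0.87^10 = 0.027699
Total = 0.590208

0.5902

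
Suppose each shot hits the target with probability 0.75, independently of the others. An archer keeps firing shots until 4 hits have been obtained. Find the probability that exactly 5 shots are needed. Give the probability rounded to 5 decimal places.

0.31641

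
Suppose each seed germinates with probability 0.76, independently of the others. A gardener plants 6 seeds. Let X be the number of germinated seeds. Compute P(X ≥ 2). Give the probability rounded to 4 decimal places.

0.9962

X ~ Binomial(6, 0.76); P(X ≥ 2) = Σ C(6,k) p^k (1−p)^(6−k) over k:
  k=2: C(6,2)·0.76^2·0.24^4 = 0.028745
  k=3: C(6,3)·0.76^3·0.24^3 = 0.121368
  k=4: C(6,4)·0.76^4·0.24^2 = 0.288249
  k=5: C(6,5)·0.76^5·0.24^1 = 0.365116
  k=6: C(6,6)·0.76^6·0.24^0 = 0.192700
Total = 0.996178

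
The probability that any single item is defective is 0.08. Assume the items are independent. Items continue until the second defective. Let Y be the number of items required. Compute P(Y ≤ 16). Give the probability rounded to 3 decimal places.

0.370

Finishing within 16 items ⇔ at least 2 successes in the first 16. With X ~ Binomial(16, 0.08), P(Y ≤ 16) = 1 − P(X ≤ 1).
  k=0: C(16,0)·0.08^0·0.92^16 = 0.26339
  k=1: C(16,1)·0.08^1·0.92^15 = 0.36646
1 − 0.62985 = 0.37015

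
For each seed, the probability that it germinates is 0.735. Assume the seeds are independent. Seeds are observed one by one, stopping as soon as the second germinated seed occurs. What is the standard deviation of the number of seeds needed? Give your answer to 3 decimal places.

Y = total seeds until the second success; negative binomial with r=2, p=0.735.
SD(Y) = √[r(1−p)/p²] = √(0.98107) = 0.99049

0.990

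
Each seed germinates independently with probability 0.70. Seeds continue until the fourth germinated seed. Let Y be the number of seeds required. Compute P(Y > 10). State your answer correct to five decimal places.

0.01059

Needing more than 10 seeds ⇔ fewer than 4 successes in the first 10. With X ~ Binomial(10, 0.70), P(Y > 10) = P(X ≤ 3).
  k=0: C(10,0)·0.70^0·0.30^10 = 0.0000059
  k=1: C(10,1)·0.70^1·0.30^9 = 0.0001378
  k=2: C(10,2)·0.70^2·0.30^8 = 0.0014467
  k=3: C(10,3)·0.70^3·0.30^7 = 0.0090017
P(X ≤ 3) = 0.0105921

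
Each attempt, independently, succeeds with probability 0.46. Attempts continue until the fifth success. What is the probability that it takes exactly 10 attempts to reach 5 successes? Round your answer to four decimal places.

0.1192

Y = trial on which the fifth success occurs; negative binomial, r=5, p=0.46.
P(Y=10) = C(9,4) · p^5 · (1−p)^5
= 126 · 0.020596 · 0.045917 = 0.119159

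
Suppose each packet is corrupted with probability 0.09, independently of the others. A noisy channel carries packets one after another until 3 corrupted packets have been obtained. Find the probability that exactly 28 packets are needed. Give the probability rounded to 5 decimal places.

0.02421

Y = trial on which the third success occurs; negative binomial, r=3, p=0.09.
P(Y=28) = C(27,2) · p^3 · (1−p)^25
= 351 · 0.000729 · 0.094631 = 0.0242142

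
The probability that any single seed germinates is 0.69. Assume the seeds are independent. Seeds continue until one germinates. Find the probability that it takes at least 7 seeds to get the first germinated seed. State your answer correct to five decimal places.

Y = number of seeds to the first success; geometric, p = 0.69.
P(Y > 6) = P(first 6 all fail) = (1−p)^6 = 0.0008875

0.00089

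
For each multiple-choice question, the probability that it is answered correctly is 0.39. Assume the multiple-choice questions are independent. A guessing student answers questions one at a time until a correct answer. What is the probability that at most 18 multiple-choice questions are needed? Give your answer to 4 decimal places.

Y = number of multiple-choice questions to the first success; geometric, p = 0.39.
P(Y ≤ 18) = 1 − (1−p)^18 = 1 − 0.000137 = 0.999863

0.9999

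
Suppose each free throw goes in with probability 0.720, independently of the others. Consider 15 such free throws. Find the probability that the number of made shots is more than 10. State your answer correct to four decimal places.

X ~ Binomial(15, 0.72); P(X ≥ 11) = Σ C(15,k) p^k (1−p)^(15−k) over k:
  k=11: C(15,11)·0.72^11·0.28^4 = 0.226163
  k=12: C(15,12)·0.72^12·0.28^3 = 0.193854
  k=13: C(15,13)·0.72^13·0.28^2 = 0.115034
  k=14: C(15,14)·0.72^14·0.28^1 = 0.042258
  k=15: C(15,15)·0.72^15·0.28^0 = 0.007244
Total = 0.584554

0.5846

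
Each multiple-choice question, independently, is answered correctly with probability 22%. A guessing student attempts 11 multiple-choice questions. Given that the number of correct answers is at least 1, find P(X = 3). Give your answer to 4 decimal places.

X ~ Binomial(11, 0.22). Want P(X=3 | X≥1) = P(X=3) / P(X≥1).
P(X=3) = C(11,3)·0.22^3·0.78^8 = 0.240718
P(X≥1) = 1 − 0.065019 = 0.934981
Ratio = 0.240718 / 0.934981 = 0.257458

0.2575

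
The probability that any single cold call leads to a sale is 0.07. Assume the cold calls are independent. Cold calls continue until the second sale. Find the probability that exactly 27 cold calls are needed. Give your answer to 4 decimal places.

0.0208

Y = trial on which the second success occurs; negative binomial, r=2, p=0.07.
P(Y=27) = C(26,1) · p^2 · (1−p)^25
= 26 · 0.0049 · 0.16296 = 0.020761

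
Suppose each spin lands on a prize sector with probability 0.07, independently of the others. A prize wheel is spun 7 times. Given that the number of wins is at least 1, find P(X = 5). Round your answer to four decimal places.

0.0001

X ~ Binomial(7, 0.07). Want P(X=5 | X≥1) = P(X=5) / P(X≥1).
P(X=5) = C(7,5)·0.07^5·0.93^2 = 0.000031
P(X≥1) = 1 − 0.601701 = 0.398299
Ratio = 0.000031 / 0.398299 = 0.000077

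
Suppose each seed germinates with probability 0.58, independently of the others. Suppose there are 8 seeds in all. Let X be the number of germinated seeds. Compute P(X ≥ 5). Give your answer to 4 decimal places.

X ~ Binomial(8, 0.58); P(X ≥ 5) = Σ C(8,k) p^k (1−p)^(8−k) over k:
  k=5: C(8,5)·0.58^5·0.42^3 = 0.272318
  k=6: C(8,6)·0.58^6·0.42^2 = 0.188029
  k=7: C(8,7)·0.58^7·0.42^1 = 0.074188
  k=8: C(8,8)·0.58^8·0.42^0 = 0.012806
Total = 0.547341

0.5473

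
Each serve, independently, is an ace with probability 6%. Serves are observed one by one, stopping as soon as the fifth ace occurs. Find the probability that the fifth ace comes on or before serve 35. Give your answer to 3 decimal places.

Finishing within 35 serves ⇔ at least 5 successes in the first 35. With X ~ Binomial(35, 0.06), P(Y ≤ 35) = 1 − P(X ≤ 4).
  k=0: C(35,0)·0.06^0·0.94^35 = 0.11468
  k=1: C(35,1)·0.06^1·0.94^34 = 0.25619
  k=2: C(35,2)·0.06^2·0.94^33 = 0.27800
  k=3: C(35,3)·0.06^3·0.94^32 = 0.19519
  k=4: C(35,4)·0.06^4·0.94^31 = 0.09967
1 − 0.94372 = 0.05628

0.056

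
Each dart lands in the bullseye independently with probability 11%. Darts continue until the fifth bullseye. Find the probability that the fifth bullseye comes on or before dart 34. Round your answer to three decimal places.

0.317

Finishing within 34 darts ⇔ at least 5 successes in the first 34. With X ~ Binomial(34, 0.11), P(Y ≤ 34) = 1 − P(X ≤ 4).
  k=0: C(34,0)·0.11^0·0.89^34 = 0.01902
  k=1: C(34,1)·0.11^1·0.89^33 = 0.07994
  k=2: C(34,2)·0.11^2·0.89^32 = 0.16302
  k=3: C(34,3)·0.11^3·0.89^31 = 0.21491
  k=4: C(34,4)·0.11^4·0.89^30 = 0.20586
1 − 0.68274 = 0.31726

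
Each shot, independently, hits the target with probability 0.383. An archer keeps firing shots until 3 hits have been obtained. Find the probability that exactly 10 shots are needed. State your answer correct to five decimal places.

0.06885

Y = trial on which the third success occurs; negative binomial, r=3, p=0.383.
P(Y=10) = C(9,2) · p^3 · (1−p)^7
= 36 · 0.056182 · 0.034041 = 0.0688486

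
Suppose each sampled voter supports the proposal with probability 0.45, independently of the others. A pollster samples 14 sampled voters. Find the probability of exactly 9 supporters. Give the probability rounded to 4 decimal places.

0.0762

X ~ Binomial(n=14, p=0.45).
P(X=9) = C(14,9) · p^9 · (1−p)^5
= 2002 · 0.00075668 · 0.050328 = 0.076241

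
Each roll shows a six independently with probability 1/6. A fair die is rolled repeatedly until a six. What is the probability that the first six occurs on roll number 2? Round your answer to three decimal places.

Geometric (trials to first success), p = 0.166667.
P(Y = 2) = (1−p)^1 · p = 0.83333 · 0.166667 = 0.13889

0.139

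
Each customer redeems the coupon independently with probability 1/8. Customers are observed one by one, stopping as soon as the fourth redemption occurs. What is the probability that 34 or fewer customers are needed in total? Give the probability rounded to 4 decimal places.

Finishing within 34 customers ⇔ at least 4 successes in the first 34. With X ~ Binomial(34, 0.125), P(Y ≤ 34) = 1 − P(X ≤ 3).
  k=0: C(34,0)·0.125^0·0.875^34 = 0.010673
  k=1: C(34,1)·0.125^1·0.875^33 = 0.051839
  k=2: C(34,2)·0.125^2·0.875^32 = 0.122191
  k=3: C(34,3)·0.125^3·0.875^31 = 0.186196
1 − 0.370899 = 0.629101

0.6291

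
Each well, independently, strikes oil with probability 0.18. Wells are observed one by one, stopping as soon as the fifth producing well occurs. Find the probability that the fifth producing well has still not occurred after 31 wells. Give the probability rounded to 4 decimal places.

0.3211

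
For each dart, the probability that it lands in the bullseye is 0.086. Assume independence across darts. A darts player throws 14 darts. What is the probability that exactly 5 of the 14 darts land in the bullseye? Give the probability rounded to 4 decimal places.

X ~ Binomial(n=14, p=0.086).
P(X=5) = C(14,5) · p^5 · (1−p)^9
= 2002 · 4.7043e-06 · 0.44516 = 0.004192

0.0042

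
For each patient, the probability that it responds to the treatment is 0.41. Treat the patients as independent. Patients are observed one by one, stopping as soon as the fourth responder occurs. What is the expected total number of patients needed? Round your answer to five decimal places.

9.75610

Y = total patients until the fourth success; negative binomial with r=4, p=0.41.
E[Y] = r / p = 4 / 0.41 = 9.7560976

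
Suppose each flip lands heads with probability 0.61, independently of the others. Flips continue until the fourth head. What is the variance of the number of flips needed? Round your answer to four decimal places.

Y = total flips until the fourth success; negative binomial with r=4, p=0.61.
Var(Y) = r(1−p)/p² = 4·0.39 / 0.61² = 4.192421

4.1924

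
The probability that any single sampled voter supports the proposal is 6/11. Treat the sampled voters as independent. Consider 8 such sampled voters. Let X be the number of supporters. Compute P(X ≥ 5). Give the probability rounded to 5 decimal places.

0.46636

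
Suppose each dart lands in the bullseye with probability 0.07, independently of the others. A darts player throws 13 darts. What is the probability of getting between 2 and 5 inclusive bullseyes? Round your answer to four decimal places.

X ~ Binomial(13, 0.07); P(2 ≤ X ≤ 5) = Σ C(13,k) p^k (1−p)^(13−k) over k:
  k=2: C(13,2)·0.07^2·0.93^11 = 0.172030
  k=3: C(13,3)·0.07^3·0.93^10 = 0.047478
  k=4: C(13,4)·0.07^4·0.93^9 = 0.008934
  k=5: C(13,5)·0.07^5·0.93^8 = 0.001210
Total = 0.229652

0.2297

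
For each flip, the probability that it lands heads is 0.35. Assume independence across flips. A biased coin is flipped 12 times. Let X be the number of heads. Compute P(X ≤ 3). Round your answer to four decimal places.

0.3467

X ~ Binomial(12, 0.35); P(X ≤ 3) = Σ C(12,k) p^k (1−p)^(12−k) over k:
  k=0: C(12,0)·0.35^0·0.65^12 = 0.005688
  k=1: C(12,1)·0.35^1·0.65^11 = 0.036753
  k=2: C(12,2)·0.35^2·0.65^10 = 0.108846
  k=3: C(12,3)·0.35^3·0.65^9 = 0.195365
Total = 0.346653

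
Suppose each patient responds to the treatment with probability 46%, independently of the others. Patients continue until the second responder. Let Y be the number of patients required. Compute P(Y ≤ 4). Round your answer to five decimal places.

0.62524

Finishing within 4 patients ⇔ at least 2 successes in the first 4. With X ~ Binomial(4, 0.46), P(Y ≤ 4) = 1 − P(X ≤ 1).
  k=0: C(4,0)·0.46^0·0.54^4 = 0.0850306
  k=1: C(4,1)·0.46^1·0.54^3 = 0.2897338
1 − 0.3747643 = 0.6252357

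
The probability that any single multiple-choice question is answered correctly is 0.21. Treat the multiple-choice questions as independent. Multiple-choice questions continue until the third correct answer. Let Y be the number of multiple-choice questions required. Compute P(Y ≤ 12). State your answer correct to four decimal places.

0.4768

Finishing within 12 multiple-choice questions ⇔ at least 3 successes in the first 12. With X ~ Binomial(12, 0.21), P(Y ≤ 12) = 1 − P(X ≤ 2).
  k=0: C(12,0)·0.21^0·0.79^12 = 0.059092
  k=1: C(12,1)·0.21^1·0.79^11 = 0.188494
  k=2: C(12,2)·0.21^2·0.79^10 = 0.275584
1 − 0.523170 = 0.476830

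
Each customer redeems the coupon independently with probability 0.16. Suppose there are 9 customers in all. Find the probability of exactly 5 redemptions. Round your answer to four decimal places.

X ~ Binomial(n=9, p=0.16).
P(X=5) = C(9,5) · p^5 · (1−p)^4
= 126 · 0.00010486 · 0.49787 = 0.006578

0.0066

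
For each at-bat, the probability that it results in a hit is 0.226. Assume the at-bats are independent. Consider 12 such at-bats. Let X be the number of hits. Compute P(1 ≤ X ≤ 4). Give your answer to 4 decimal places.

0.8416

X ~ Binomial(12, 0.226); P(1 ≤ X ≤ 4) = Σ C(12,k) p^k (1−p)^(12−k) over k:
  k=1: C(12,1)·0.226^1·0.774^11 = 0.161972
  k=2: C(12,2)·0.226^2·0.774^10 = 0.260118
  k=3: C(12,3)·0.226^3·0.774^9 = 0.253173
  k=4: C(12,4)·0.226^4·0.774^8 = 0.166328
Total = 0.841591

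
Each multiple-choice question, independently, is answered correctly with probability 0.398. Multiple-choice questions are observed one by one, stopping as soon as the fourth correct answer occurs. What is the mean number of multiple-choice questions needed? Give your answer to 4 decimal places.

10.0503

Y = total multiple-choice questions until the fourth success; negative binomial with r=4, p=0.398.
E[Y] = r / p = 4 / 0.398 = 10.050251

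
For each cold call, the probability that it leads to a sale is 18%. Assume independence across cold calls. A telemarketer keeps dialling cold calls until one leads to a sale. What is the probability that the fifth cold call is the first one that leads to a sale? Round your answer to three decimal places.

Geometric (trials to first success), p = 0.18.
P(Y = 5) = (1−p)^4 · p = 0.45212 · 0.18 = 0.08138

0.081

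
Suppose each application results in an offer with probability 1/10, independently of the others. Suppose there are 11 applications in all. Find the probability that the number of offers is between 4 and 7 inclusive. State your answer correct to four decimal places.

0.0185

X ~ Binomial(11, 0.10); P(4 ≤ X ≤ 7) = Σ C(11,k) p^k (1−p)^(11−k) over k:
  k=4: C(11,4)·0.10^4·0.90^7 = 0.015784
  k=5: C(11,5)·0.10^5·0.90^6 = 0.002455
  k=6: C(11,6)·0.10^6·0.90^5 = 0.000273
  k=7: C(11,7)·0.10^7·0.90^4 = 0.000022
Total = 0.018534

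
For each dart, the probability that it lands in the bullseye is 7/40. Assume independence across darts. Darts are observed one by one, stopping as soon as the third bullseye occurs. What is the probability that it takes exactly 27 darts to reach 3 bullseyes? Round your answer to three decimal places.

Y = trial on which the third success occurs; negative binomial, r=3, p=0.175.
P(Y=27) = C(26,2) · p^3 · (1−p)^24
= 325 · 0.0053594 · 0.0098831 = 0.01721

0.017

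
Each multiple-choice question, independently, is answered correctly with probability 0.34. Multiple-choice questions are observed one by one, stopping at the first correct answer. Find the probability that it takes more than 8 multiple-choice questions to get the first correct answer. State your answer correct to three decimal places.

0.036

Y = number of multiple-choice questions to the first success; geometric, p = 0.34.
P(Y > 8) = P(first 8 all fail) = (1−p)^8 = 0.03600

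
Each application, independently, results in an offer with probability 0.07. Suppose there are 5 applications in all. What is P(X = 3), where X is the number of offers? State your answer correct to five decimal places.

X ~ Binomial(n=5, p=0.07).
P(X=3) = C(5,3) · p^3 · (1−p)^2
= 10 · 0.000343 · 0.8649 = 0.0029666

0.00297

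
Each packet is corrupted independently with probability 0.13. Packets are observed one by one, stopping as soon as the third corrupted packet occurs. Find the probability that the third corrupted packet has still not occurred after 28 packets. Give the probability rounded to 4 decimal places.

Needing more than 28 packets ⇔ fewer than 3 successes in the first 28. With X ~ Binomial(28, 0.13), P(Y > 28) = P(X ≤ 2).
  k=0: C(28,0)·0.13^0·0.87^28 = 0.020255
  k=1: C(28,1)·0.13^1·0.87^27 = 0.084746
  k=2: C(28,2)·0.13^2·0.87^26 = 0.170954
P(X ≤ 2) = 0.275956

0.2760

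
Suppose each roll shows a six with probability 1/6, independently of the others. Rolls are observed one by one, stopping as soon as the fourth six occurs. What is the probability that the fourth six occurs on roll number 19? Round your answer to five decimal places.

Y = trial on which the fourth success occurs; negative binomial, r=4, p=0.166667.
P(Y=19) = C(18,3) · p^4 · (1−p)^15
= 816 · 0.0007716 · 0.064905 = 0.0408664

0.04087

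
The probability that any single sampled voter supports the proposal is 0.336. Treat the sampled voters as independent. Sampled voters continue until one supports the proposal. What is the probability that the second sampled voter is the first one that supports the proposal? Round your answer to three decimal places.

Geometric (trials to first success), p = 0.336.
P(Y = 2) = (1−p)^1 · p = 0.664 · 0.336 = 0.22310

0.223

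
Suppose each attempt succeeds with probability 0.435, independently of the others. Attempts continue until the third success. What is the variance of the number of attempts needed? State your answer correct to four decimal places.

8.9576

Y = total attempts until the third success; negative binomial with r=3, p=0.435.
Var(Y) = r(1−p)/p² = 3·0.565 / 0.435² = 8.957590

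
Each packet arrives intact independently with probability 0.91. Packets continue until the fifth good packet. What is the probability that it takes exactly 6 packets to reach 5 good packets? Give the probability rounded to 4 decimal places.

Y = trial on which the fifth success occurs; negative binomial, r=5, p=0.91.
P(Y=6) = C(5,4) · p^5 · (1−p)^1
= 5 · 0.62403 · 0.09 = 0.280814

0.2808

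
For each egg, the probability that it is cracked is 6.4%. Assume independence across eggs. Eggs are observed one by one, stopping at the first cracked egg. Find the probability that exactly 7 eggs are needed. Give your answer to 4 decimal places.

Geometric (trials to first success), p = 0.064.
P(Y = 7) = (1−p)^6 · p = 0.67244 · 0.064 = 0.043036

0.0430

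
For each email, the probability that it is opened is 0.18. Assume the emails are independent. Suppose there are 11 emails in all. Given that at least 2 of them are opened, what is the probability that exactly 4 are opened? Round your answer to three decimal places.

0.140

X ~ Binomial(11, 0.18). Want P(X=4 | X≥2) = P(X=4) / P(X≥2).
P(X=4) = C(11,4)·0.18^4·0.82^7 = 0.08636
P(X≥2) = 1 − 0.11271 − 0.27215 = 0.61515
Ratio = 0.08636 / 0.61515 = 0.14039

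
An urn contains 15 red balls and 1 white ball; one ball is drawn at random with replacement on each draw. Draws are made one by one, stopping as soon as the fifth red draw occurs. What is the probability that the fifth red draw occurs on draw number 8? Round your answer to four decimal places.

Y = trial on which the fifth success occurs; negative binomial, r=5, p=0.9375.
P(Y=8) = C(7,4) · p^5 · (1−p)^3
= 35 · 0.7242 · 0.00024414 = 0.006188

0.0062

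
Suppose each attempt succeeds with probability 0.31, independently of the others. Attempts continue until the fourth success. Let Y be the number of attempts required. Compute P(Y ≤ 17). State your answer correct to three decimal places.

0.822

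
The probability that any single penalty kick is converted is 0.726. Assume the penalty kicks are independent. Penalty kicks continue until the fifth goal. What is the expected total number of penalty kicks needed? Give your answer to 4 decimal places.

6.8871

Y = total penalty kicks until the fifth success; negative binomial with r=5, p=0.726.
E[Y] = r / p = 5 / 0.726 = 6.887052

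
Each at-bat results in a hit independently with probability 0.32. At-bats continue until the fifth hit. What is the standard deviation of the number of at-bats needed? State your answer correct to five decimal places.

5.76222

Y = total at-bats until the fifth success; negative binomial with r=5, p=0.32.
SD(Y) = √[r(1−p)/p²] = √(33.2031250) = 5.7622153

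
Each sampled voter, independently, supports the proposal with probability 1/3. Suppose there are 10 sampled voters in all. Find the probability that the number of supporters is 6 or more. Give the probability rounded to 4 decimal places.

0.0766

X ~ Binomial(10, 0.333333); P(X ≥ 6) = Σ C(10,k) p^k (1−p)^(10−k) over k:
  k=6: C(10,6)·0.333333^6·0.666667^4 = 0.056902
  k=7: C(10,7)·0.333333^7·0.666667^3 = 0.016258
  k=8: C(10,8)·0.333333^8·0.666667^2 = 0.003048
  k=9: C(10,9)·0.333333^9·0.666667^1 = 0.000339
  k=10: C(10,10)·0.333333^10·0.666667^0 = 0.000017
Total = 0.076564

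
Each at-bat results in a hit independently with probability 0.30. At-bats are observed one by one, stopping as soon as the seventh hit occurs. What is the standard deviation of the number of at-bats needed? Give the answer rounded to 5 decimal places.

Y = total at-bats until the seventh success; negative binomial with r=7, p=0.30.
SD(Y) = √[r(1−p)/p²] = √(54.4444444) = 7.3786479

7.37865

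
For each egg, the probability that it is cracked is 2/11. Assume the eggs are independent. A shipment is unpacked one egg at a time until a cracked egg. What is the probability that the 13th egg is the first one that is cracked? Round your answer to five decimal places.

0.01636

Geometric (trials to first success), p = 0.181818.
P(Y = 13) = (1−p)^12 · p = 0.089991 · 0.181818 = 0.0163620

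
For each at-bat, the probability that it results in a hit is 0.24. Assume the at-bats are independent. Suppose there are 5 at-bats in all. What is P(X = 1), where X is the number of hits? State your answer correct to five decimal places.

0.40035

X ~ Binomial(n=5, p=0.24).
P(X=1) = C(5,1) · p^1 · (1−p)^4
= 5 · 0.24 · 0.33362 = 0.4003461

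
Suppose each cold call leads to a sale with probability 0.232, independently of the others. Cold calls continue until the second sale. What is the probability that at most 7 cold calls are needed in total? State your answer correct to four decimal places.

Finishing within 7 cold calls ⇔ at least 2 successes in the first 7. With X ~ Binomial(7, 0.232), P(Y ≤ 7) = 1 − P(X ≤ 1).
  k=0: C(7,0)·0.232^0·0.768^7 = 0.157590
  k=1: C(7,1)·0.232^1·0.768^6 = 0.333237
1 − 0.490827 = 0.509173

0.5092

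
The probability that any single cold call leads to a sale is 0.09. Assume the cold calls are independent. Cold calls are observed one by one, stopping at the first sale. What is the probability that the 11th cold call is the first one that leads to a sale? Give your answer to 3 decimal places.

0.035

Geometric (trials to first success), p = 0.09.
P(Y = 11) = (1−p)^10 · p = 0.38942 · 0.09 = 0.03505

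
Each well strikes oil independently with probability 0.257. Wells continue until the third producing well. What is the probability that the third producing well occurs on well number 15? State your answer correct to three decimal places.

0.044

Y = trial on which the third success occurs; negative binomial, r=3, p=0.257.
P(Y=15) = C(14,2) · p^3 · (1−p)^12
= 91 · 0.016975 · 0.028305 = 0.04372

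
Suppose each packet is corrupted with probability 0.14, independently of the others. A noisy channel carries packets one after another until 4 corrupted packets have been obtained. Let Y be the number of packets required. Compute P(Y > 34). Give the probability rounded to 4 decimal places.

Needing more than 34 packets ⇔ fewer than 4 successes in the first 34. With X ~ Binomial(34, 0.14), P(Y > 34) = P(X ≤ 3).
  k=0: C(34,0)·0.14^0·0.86^34 = 0.005929
  k=1: C(34,1)·0.14^1·0.86^33 = 0.032814
  k=2: C(34,2)·0.14^2·0.86^32 = 0.088139
  k=3: C(34,3)·0.14^3·0.86^31 = 0.153048
P(X ≤ 3) = 0.279930

0.2799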